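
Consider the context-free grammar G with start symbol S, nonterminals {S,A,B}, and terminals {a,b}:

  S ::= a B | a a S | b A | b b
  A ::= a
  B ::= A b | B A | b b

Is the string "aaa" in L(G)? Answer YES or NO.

CNF form of G:
  S -> T0 A | T0 T0 | T1 B | T1 X2
  A -> a
  B -> A T0 | B A | T0 T0
  T0 -> b
  T1 -> a
  X2 -> T1 S

CYK fill:
  cell(0,0) a: {A,T1}  orig:{A}
  cell(1,1) a: {A,T1}  orig:{A}
  cell(2,2) a: {A,T1}  orig:{A}
  cell(0,1) aa: ∅
  cell(1,2) aa: ∅
  cell(0,2) aaa: ∅

S ∉ T[0,2] ⇒ NO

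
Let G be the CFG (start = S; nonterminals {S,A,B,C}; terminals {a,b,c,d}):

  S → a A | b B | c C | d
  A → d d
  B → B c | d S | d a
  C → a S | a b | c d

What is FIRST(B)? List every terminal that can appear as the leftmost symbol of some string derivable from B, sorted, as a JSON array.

FIRST sets, iterate to fixpoint:
round 1:
  A via A→d d: +{d}
  B via B→d S: +{d}
  C via C→a S: +{a}
  C via C→c d: +{c}
  S via S→a A: +{a}
  S via S→b B: +{b}
  S via S→c C: +{c}
  S via S→d: +{d}
  S: {a,b,c,d}  A: {d}  B: {d}  C: {a,c}
round 2: (stable)
  S: {a,b,c,d}  A: {d}  B: {d}  C: {a,c}

FIRST(B) = ["d"]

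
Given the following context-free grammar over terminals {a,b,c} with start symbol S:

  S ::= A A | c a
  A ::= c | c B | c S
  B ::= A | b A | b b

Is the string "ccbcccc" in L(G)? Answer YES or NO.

Convert to CNF:
  S -> A A | T0 T2
  A -> T0 B | T0 S | c
  B -> T0 B | T0 S | T1 A | T1 T1 | c
  T0 -> c
  T1 -> b
  T2 -> a

CYK table (by increasing span):
  T[0,0] 'c' = {A,B,T0}  orig:{A,B}
  T[1,1] 'c' = {A,B,T0}  orig:{A,B}
  T[2,2] 'b' = {T1}  orig:{}
  T[3,3] 'c' = {A,B,T0}  orig:{A,B}
  T[4,4] 'c' = {A,B,T0}  orig:{A,B}
  T[5,5] 'c' = {A,B,T0}  orig:{A,B}
  T[6,6] 'c' = {A,B,T0}  orig:{A,B}
  T[0,1] 'cc' = {A,B,S}
  T[1,2] 'cb' = ∅
  T[2,3] 'bc' = {B}
  T[3,4] 'cc' = {A,B,S}
  T[4,5] 'cc' = {A,B,S}
  T[5,6] 'cc' = {A,B,S}
  T[0,2] 'ccb' = ∅
  T[1,3] 'cbc' = {A,B}
  T[2,4] 'bcc' = {B}
  T[3,5] 'ccc' = {A,B,S}
  T[4,6] 'ccc' = {A,B,S}
  T[0,3] 'ccbc' = {A,B,S}
  T[1,4] 'cbcc' = {A,B,S}
  T[2,5] 'bccc' = {B}
  T[3,6] 'cccc' = {A,B,S}
  T[0,4] 'ccbcc' = {A,B,S}
  T[1,5] 'cbccc' = {A,B,S}
  T[2,6] 'bcccc' = {B}
  T[0,5] 'ccbccc' = {A,B,S}
  T[1,6] 'cbcccc' = {A,B,S}
  T[0,6] 'ccbcccc' = {A,B,S}

S ∈ T[0,6] ⇒ YES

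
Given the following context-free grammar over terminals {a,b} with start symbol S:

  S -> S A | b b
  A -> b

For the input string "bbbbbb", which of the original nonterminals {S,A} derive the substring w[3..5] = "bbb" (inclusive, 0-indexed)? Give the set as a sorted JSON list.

CNF form of G:
  S -> S A | T0 T0
  A -> b
  T0 -> b

Fill CYK table bottom-up (cells [i..j] with 3 ≤ i ≤ j ≤ 5 only):
  [3..3]={A,T0}  "b"  orig:{A}
  [4..4]={A,T0}  "b"  orig:{A}
  [5..5]={A,T0}  "b"  orig:{A}
  [3..4]={S}  "bb"
  [4..5]={S}  "bb"
  [3..5]={S}  "bbb"

Original NTs in T[3,5] deriving "bbb": ["S"]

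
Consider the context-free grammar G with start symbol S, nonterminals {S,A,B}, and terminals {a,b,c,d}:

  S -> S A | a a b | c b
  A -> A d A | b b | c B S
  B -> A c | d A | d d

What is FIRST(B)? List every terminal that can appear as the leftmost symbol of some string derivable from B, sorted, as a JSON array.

FIRST sets, iterate to fixpoint:
pass 1:
  A via A→b b: +{b}
  A via A→c B S: +{c}
  B via B→A c: +{b,c}
  B via B→d A: +{d}
  S via S→a a b: +{a}
  S via S→c b: +{c}
  FIRST[S]={a,c}  FIRST[A]={b,c}  FIRST[B]={b,c,d}
pass 2: done
  FIRST[S]={a,c}  FIRST[A]={b,c}  FIRST[B]={b,c,d}

FIRST(B) = ["b", "c", "d"]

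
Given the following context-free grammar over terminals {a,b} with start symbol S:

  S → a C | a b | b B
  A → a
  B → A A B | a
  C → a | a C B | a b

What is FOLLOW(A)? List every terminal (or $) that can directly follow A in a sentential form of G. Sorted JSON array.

Compute FIRST by fixpoint:
[1]
  A via A→a: +{a}
  B via B→A A B: +{a}
  C via C→a: +{a}
  S via S→a C: +{a}
  S via S→b B: +{b}
  S: {a,b}  A: {a}  B: {a}  C: {a}
[2] — fixpoint
  S: {a,b}  A: {a}  B: {a}  C: {a}

Compute FOLLOW by fixpoint:
initialize: $ ∈ FOLLOW(S)
pass 1:
  B→A A B: FOLLOW(A) ⊇ FIRST(A) = {a}; new: +{a}
  C→a C B: FOLLOW(C) ⊇ FIRST(B) = {a}; new: +{a}
  C→a C B: FOLLOW(B) ⊇ FOLLOW(C) ⊇ {a}; new: +{a}
  S→a C: FOLLOW(C) ⊇ FOLLOW(S) ⊇ {$}; new: +{$}
  S→b B: FOLLOW(B) ⊇ FOLLOW(S) ⊇ {$}; new: +{$}
  FOLLOW[S]={$}  FOLLOW[A]={a}  FOLLOW[B]={$,a}  FOLLOW[C]={$,a}
pass 2: (no change)
  FOLLOW[S]={$}  FOLLOW[A]={a}  FOLLOW[B]={$,a}  FOLLOW[C]={$,a}

FOLLOW(A) = ["a"]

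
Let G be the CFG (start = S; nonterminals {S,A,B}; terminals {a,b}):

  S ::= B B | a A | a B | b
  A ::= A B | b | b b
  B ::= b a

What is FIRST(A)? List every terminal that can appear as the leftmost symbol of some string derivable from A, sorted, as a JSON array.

Compute FIRST by fixpoint:
[1]
  A via A→b: +{b}
  B via B→b a: +{b}
  S via S→B B: +{b}
  S via S→a A: +{a}
  S: {a,b}  A: {b}  B: {b}
[2] (no change)
  S: {a,b}  A: {b}  B: {b}

FIRST(A) = ["b"]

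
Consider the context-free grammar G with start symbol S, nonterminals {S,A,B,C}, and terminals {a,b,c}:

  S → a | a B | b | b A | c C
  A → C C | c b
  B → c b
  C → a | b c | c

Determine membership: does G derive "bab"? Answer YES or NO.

CNF form of G:
  S -> T0 C | T1 A | T2 B | a | b
  A -> C C | T0 T1
  B -> T0 T1
  C -> T1 T0 | a | c
  T0 -> c
  T1 -> b
  T2 -> a

CYK table (by increasing span):
  T[0,0] 'b' = {S,T1}  orig:{S}
  T[1,1] 'a' = {C,S,T2}  orig:{C,S}
  T[2,2] 'b' = {S,T1}  orig:{S}
  T[0,1] 'ba' = ∅
  T[1,2] 'ab' = ∅
  T[0,2] 'bab' = ∅

S ∉ T[0,2] ⇒ NO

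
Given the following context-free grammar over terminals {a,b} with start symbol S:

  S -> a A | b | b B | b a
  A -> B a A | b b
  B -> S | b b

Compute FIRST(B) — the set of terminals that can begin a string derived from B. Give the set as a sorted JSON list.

FIRST sets, iterate to fixpoint:
round 1:
  A via A→b b: +{b}
  B via B→b b: +{b}
  S via S→a A: +{a}
  S via S→b: +{b}
  FIRST(S)={a,b}  FIRST(A)={b}  FIRST(B)={b}
round 2:
  B via B→S: +{a}
  FIRST(S)={a,b}  FIRST(A)={b}  FIRST(B)={a,b}
round 3:
  A via A→B a A: +{a}
  FIRST(S)={a,b}  FIRST(A)={a,b}  FIRST(B)={a,b}
round 4: (no change)
  FIRST(S)={a,b}  FIRST(A)={a,b}  FIRST(B)={a,b}

FIRST(B) = ["a", "b"]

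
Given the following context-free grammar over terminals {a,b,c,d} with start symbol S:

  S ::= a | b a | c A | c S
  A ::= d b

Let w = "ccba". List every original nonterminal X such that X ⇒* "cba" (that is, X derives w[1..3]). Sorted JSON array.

CNF form of G:
  S -> T1 T2 | T3 A | T3 S | a
  A -> T0 T1
  T0 -> d
  T1 -> b
  T2 -> a
  T3 -> c

CYK table (by increasing span) — only the sub-triangle for w[1..3]:
  [1..1]={T3}  "c"  orig:{}
  [2..2]={T1}  "b"  orig:{}
  [3..3]={S,T2}  "a"  orig:{S}
  [1..2]=∅  "cb"
  [2..3]={S}  "ba"
  [1..3]={S}  "cba"

Original NTs in T[1,3] deriving "cba": ["S"]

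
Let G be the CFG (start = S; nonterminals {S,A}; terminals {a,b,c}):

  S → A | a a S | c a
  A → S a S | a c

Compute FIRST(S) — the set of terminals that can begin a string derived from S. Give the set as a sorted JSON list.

FIRST iteration:
pass 1:
  A via A→a c: +{a}
  S via S→A: +{a}
  S via S→c a: +{c}
  FIRST(S)={a,c}  FIRST(A)={a}
pass 2:
  A via A→S a S: +{c}
  FIRST(S)={a,c}  FIRST(A)={a,c}
pass 3: done
  FIRST(S)={a,c}  FIRST(A)={a,c}

FIRST(S) = ["a", "c"]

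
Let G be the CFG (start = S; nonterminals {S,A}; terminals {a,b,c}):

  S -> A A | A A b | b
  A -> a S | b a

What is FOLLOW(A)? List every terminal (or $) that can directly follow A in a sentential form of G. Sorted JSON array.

Compute FIRST by fixpoint:
round 1:
  A via A→a S: +{a}
  A via A→b a: +{b}
  S via S→A A: +{a,b}
  S: {a,b}  A: {a,b}
round 2: (stable)
  S: {a,b}  A: {a,b}

Compute FOLLOW by fixpoint:
seed FOLLOW(S) with $
[1]
  S→A A: FOLLOW(A) ⊇ FIRST(A) = {a,b}; new: +{a,b}
  S→A A: FOLLOW(A) ⊇ FOLLOW(S) ⊇ {$}; new: +{$}
  FOLLOW(S)={$}  FOLLOW(A)={$,a,b}
[2]
  A→a S: FOLLOW(S) ⊇ FOLLOW(A) ⊇ {$,a,b}; new: +{a,b}
  FOLLOW(S)={$,a,b}  FOLLOW(A)={$,a,b}
[3] (no change)
  FOLLOW(S)={$,a,b}  FOLLOW(A)={$,a,b}

FOLLOW(A) = ["$", "a", "b"]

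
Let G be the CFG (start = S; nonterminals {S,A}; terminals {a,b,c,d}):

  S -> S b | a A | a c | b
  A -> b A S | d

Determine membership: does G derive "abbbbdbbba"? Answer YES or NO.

CNF form of G:
  S -> S T0 | T1 A | T1 T2 | b
  A -> T0 X3 | d
  T0 -> b
  T1 -> a
  T2 -> c
  X3 -> A S

CYK table (by increasing span):
  cell(0,0) a: {T1}  orig:{}
  cell(1,1) b: {S,T0}  orig:{S}
  cell(2,2) b: {S,T0}  orig:{S}
  cell(3,3) b: {S,T0}  orig:{S}
  cell(4,4) b: {S,T0}  orig:{S}
  cell(5,5) d: {A}
  cell(6,6) b: {S,T0}  orig:{S}
  cell(7,7) b: {S,T0}  orig:{S}
  cell(8,8) b: {S,T0}  orig:{S}
  cell(9,9) a: {T1}  orig:{}
  cell(0,1) ab: ∅
  cell(1,2) bb: {S}
  cell(2,3) bb: {S}
  cell(3,4) bb: {S}
  cell(4,5) bd: ∅
  cell(5,6) db: {X3}  orig:{}
  cell(6,7) bb: {S}
  cell(7,8) bb: {S}
  cell(8,9) ba: ∅
  cell(0,2) abb: ∅
  cell(1,3) bbb: {S}
  cell(2,4) bbb: {S}
  cell(3,5) bbd: ∅
  cell(4,6) bdb: {A}
  cell(5,7) dbb: {X3}  orig:{}
  cell(6,8) bbb: {S}
  cell(7,9) bba: ∅
  cell(0,3) abbb: ∅
  cell(1,4) bbbb: {S}
  cell(2,5) bbbd: ∅
  cell(3,6) bbdb: ∅
  cell(4,7) bdbb: {A,X3}  orig:{A}
  cell(5,8) dbbb: {X3}  orig:{}
  cell(6,9) bbba: ∅
  cell(0,4) abbbb: ∅
  cell(1,5) bbbbd: ∅
  cell(2,6) bbbdb: ∅
  cell(3,7) bbdbb: {A}
  cell(4,8) bdbbb: {A,X3}  orig:{A}
  cell(5,9) dbbba: ∅
  cell(0,5) abbbbd: ∅
  cell(1,6) bbbbdb: ∅
  cell(2,7) bbbdbb: ∅
  cell(3,8) bbdbbb: {A,X3}  orig:{A}
  cell(4,9) bdbbba: ∅
  cell(0,6) abbbbdb: ∅
  cell(1,7) bbbbdbb: ∅
  cell(2,8) bbbdbbb: {A}
  cell(3,9) bbdbbba: ∅
  cell(0,7) abbbbdbb: ∅
  cell(1,8) bbbbdbbb: ∅
  cell(2,9) bbbdbbba: ∅
  cell(0,8) abbbbdbbb: ∅
  cell(1,9) bbbbdbbba: ∅
  cell(0,9) abbbbdbbba: ∅

S ∉ T[0,9] ⇒ NO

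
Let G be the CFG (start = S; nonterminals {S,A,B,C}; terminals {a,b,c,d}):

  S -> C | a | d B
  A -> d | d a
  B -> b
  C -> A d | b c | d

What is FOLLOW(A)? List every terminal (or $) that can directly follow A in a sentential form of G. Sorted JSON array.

FIRST iteration:
iter 1:
  A via A→d: +{d}
  B via B→b: +{b}
  C via C→A d: +{d}
  C via C→b c: +{b}
  S via S→C: +{b,d}
  S via S→a: +{a}
  S: {a,b,d}  A: {d}  B: {b}  C: {b,d}
iter 2: — fixpoint
  S: {a,b,d}  A: {d}  B: {b}  C: {b,d}

Compute FOLLOW by fixpoint:
seed FOLLOW(S) with $
iter 1:
  C→A d: FOLLOW(A) ⊇ FIRST(d) = {d}; new: +{d}
  S→C: FOLLOW(C) ⊇ FOLLOW(S) ⊇ {$}; new: +{$}
  S→d B: FOLLOW(B) ⊇ FOLLOW(S) ⊇ {$}; new: +{$}
  FOLLOW[S]={$}  FOLLOW[A]={d}  FOLLOW[B]={$}  FOLLOW[C]={$}
iter 2: (stable)
  FOLLOW[S]={$}  FOLLOW[A]={d}  FOLLOW[B]={$}  FOLLOW[C]={$}

FOLLOW(A) = ["d"]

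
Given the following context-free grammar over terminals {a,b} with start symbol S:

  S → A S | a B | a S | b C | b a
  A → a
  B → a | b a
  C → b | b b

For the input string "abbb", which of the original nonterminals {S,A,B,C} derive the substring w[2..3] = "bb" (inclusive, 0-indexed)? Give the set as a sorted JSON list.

Convert to CNF:
  S -> A S | T0 C | T0 T1 | T1 B | T1 S
  A -> a
  B -> T0 T1 | a
  C -> T0 T0 | b
  T0 -> b
  T1 -> a

CYK fill (cells [i..j] with 2 ≤ i ≤ j ≤ 3 only):
  cell(2,2) b: {C,T0}  orig:{C}
  cell(3,3) b: {C,T0}  orig:{C}
  cell(2,3) bb: {C,S}

Original NTs in T[2,3] deriving "bb": ["C", "S"]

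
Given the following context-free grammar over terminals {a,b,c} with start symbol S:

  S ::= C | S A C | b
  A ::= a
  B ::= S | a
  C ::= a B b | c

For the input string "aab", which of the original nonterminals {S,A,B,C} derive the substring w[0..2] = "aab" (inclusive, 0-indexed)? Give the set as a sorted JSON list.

Convert to CNF:
  S -> S X5 | T0 X6 | b | c
  A -> a
  B -> S X2 | T0 X3 | a | b | c
  C -> T0 X4 | c
  T0 -> a
  T1 -> b
  X2 -> A C
  X3 -> B T1
  X4 -> B T1
  X5 -> A C
  X6 -> B T1

CYK fill, restricted to cells inside w[0..2]:
  [0..0]={A,B,T0}  "a"  orig:{A,B}
  [1..1]={A,B,T0}  "a"  orig:{A,B}
  [2..2]={B,S,T1}  "b"  orig:{B,S}
  [0..1]=∅  "aa"
  [1..2]={X3,X4,X6}  "ab"  orig:{}
  [0..2]={B,C,S}  "aab"

Original NTs in T[0,2] deriving "aab": ["B", "C", "S"]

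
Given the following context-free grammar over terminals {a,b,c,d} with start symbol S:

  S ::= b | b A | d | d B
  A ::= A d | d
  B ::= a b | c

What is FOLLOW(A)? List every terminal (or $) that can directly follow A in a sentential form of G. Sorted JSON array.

FIRST sets, iterate to fixpoint:
iter 1:
  A via A→d: +{d}
  B via B→a b: +{a}
  B via B→c: +{c}
  S via S→b: +{b}
  S via S→d: +{d}
  FIRST(S)={b,d}  FIRST(A)={d}  FIRST(B)={a,c}
iter 2: — fixpoint
  FIRST(S)={b,d}  FIRST(A)={d}  FIRST(B)={a,c}

Compute FOLLOW by fixpoint:
seed FOLLOW(S) with $
iter 1:
  A→A d: FOLLOW(A) ⊇ FIRST(d) = {d}; new: +{d}
  S→b A: FOLLOW(A) ⊇ FOLLOW(S) ⊇ {$}; new: +{$}
  S→d B: FOLLOW(B) ⊇ FOLLOW(S) ⊇ {$}; new: +{$}
  FOLLOW(S)={$}  FOLLOW(A)={$,d}  FOLLOW(B)={$}
iter 2: (stable)
  FOLLOW(S)={$}  FOLLOW(A)={$,d}  FOLLOW(B)={$}

FOLLOW(A) = ["$", "d"]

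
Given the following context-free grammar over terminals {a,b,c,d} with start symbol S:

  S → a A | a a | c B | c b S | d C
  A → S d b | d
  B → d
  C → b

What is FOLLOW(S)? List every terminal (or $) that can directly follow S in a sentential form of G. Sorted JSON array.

FIRST iteration:
iter 1:
  A via A→d: +{d}
  B via B→d: +{d}
  C via C→b: +{b}
  S via S→a A: +{a}
  S via S→c B: +{c}
  S via S→d C: +{d}
  FIRST(S)={a,c,d}  FIRST(A)={d}  FIRST(B)={d}  FIRST(C)={b}
iter 2:
  A via A→S d b: +{a,c}
  FIRST(S)={a,c,d}  FIRST(A)={a,c,d}  FIRST(B)={d}  FIRST(C)={b}
iter 3: — fixpoint
  FIRST(S)={a,c,d}  FIRST(A)={a,c,d}  FIRST(B)={d}  FIRST(C)={b}

Compute FOLLOW by fixpoint:
seed FOLLOW(S) with $
round 1:
  A→S d b: FOLLOW(S) ⊇ FIRST(d) = {d}; new: +{d}
  S→a A: FOLLOW(A) ⊇ FOLLOW(S) ⊇ {$,d}; new: +{$,d}
  S→c B: FOLLOW(B) ⊇ FOLLOW(S) ⊇ {$,d}; new: +{$,d}
  S→d C: FOLLOW(C) ⊇ FOLLOW(S) ⊇ {$,d}; new: +{$,d}
  FOLLOW(S)={$,d}  FOLLOW(A)={$,d}  FOLLOW(B)={$,d}  FOLLOW(C)={$,d}
round 2: — fixpoint
  FOLLOW(S)={$,d}  FOLLOW(A)={$,d}  FOLLOW(B)={$,d}  FOLLOW(C)={$,d}

FOLLOW(S) = ["$", "d"]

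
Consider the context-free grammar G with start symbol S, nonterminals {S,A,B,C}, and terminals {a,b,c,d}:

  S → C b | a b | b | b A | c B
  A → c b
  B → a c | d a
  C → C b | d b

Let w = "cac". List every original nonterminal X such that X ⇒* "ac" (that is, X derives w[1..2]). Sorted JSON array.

CNF form of G:
  S -> C T1 | T0 B | T1 A | T2 T1 | b
  A -> T0 T1
  B -> T2 T0 | T3 T2
  C -> C T1 | T3 T1
  T0 -> c
  T1 -> b
  T2 -> a
  T3 -> d

Fill CYK table bottom-up (cells [i..j] with 1 ≤ i ≤ j ≤ 2 only):
  T[1,1] 'a' = {T2}  orig:{}
  T[2,2] 'c' = {T0}  orig:{}
  T[1,2] 'ac' = {B}

Original NTs in T[1,2] deriving "ac": ["B"]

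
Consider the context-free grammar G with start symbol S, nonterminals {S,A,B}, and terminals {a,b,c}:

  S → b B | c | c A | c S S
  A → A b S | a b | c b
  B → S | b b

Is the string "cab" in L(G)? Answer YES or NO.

Convert to CNF:
  S -> T0 B | T2 A | T2 X5 | c
  A -> A X3 | T1 T0 | T2 T0
  B -> T0 B | T0 T0 | T2 A | T2 X4 | c
  T0 -> b
  T1 -> a
  T2 -> c
  X3 -> T0 S
  X4 -> S S
  X5 -> S S

CYK fill:
  cell(0,0) c: {B,S,T2}  orig:{B,S}
  cell(1,1) a: {T1}  orig:{}
  cell(2,2) b: {T0}  orig:{}
  cell(0,1) ca: ∅
  cell(1,2) ab: {A}
  cell(0,2) cab: {B,S}

S ∈ T[0,2] ⇒ YES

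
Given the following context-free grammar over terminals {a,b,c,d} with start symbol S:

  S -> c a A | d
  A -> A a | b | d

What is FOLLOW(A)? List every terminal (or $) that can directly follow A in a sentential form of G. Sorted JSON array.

Compute FIRST by fixpoint:
round 1:
  A via A→b: +{b}
  A via A→d: +{d}
  S via S→c a A: +{c}
  S via S→d: +{d}
  S: {c,d}  A: {b,d}
round 2: (no change)
  S: {c,d}  A: {b,d}

FOLLOW iteration:
FOLLOW(S) := {$}
pass 1:
  A→A a: FOLLOW(A) ⊇ FIRST(a) = {a}; new: +{a}
  S→c a A: FOLLOW(A) ⊇ FOLLOW(S) ⊇ {$}; new: +{$}
  FOLLOW[S]={$}  FOLLOW[A]={$,a}
pass 2: done
  FOLLOW[S]={$}  FOLLOW[A]={$,a}

FOLLOW(A) = ["$", "a"]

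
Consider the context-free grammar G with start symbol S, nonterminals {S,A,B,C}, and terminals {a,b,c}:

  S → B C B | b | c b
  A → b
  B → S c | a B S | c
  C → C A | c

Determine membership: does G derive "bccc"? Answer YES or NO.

Convert to CNF:
  S -> B X4 | T0 T2 | b
  A -> b
  B -> S T0 | T1 X3 | c
  C -> C A | c
  T0 -> c
  T1 -> a
  T2 -> b
  X3 -> B S
  X4 -> C B

CYK fill:
  cell(0,0) b: {A,S,T2}  orig:{A,S}
  cell(1,1) c: {B,C,T0}  orig:{B,C}
  cell(2,2) c: {B,C,T0}  orig:{B,C}
  cell(3,3) c: {B,C,T0}  orig:{B,C}
  cell(0,1) bc: {B}
  cell(1,2) cc: {X4}  orig:{}
  cell(2,3) cc: {X4}  orig:{}
  cell(0,2) bcc: ∅
  cell(1,3) ccc: {S}
  cell(0,3) bccc: {S}

S ∈ T[0,3] ⇒ YES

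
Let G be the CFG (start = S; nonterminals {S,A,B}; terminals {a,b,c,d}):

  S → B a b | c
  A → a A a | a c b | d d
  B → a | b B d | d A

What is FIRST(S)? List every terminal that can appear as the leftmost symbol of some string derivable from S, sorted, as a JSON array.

FIRST iteration:
round 1:
  A via A→a A a: +{a}
  A via A→d d: +{d}
  B via B→a: +{a}
  B via B→b B d: +{b}
  B via B→d A: +{d}
  S via S→B a b: +{a,b,d}
  S via S→c: +{c}
  FIRST(S)={a,b,c,d}  FIRST(A)={a,d}  FIRST(B)={a,b,d}
round 2: — fixpoint
  FIRST(S)={a,b,c,d}  FIRST(A)={a,d}  FIRST(B)={a,b,d}

FIRST(S) = ["a", "b", "c", "d"]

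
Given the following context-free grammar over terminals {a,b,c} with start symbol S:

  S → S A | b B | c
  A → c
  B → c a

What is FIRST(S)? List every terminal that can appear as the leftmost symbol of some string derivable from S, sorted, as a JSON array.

FIRST iteration:
[1]
  A via A→c: +{c}
  B via B→c a: +{c}
  S via S→b B: +{b}
  S via S→c: +{c}
  FIRST(S)={b,c}  FIRST(A)={c}  FIRST(B)={c}
[2] done
  FIRST(S)={b,c}  FIRST(A)={c}  FIRST(B)={c}

FIRST(S) = ["b", "c"]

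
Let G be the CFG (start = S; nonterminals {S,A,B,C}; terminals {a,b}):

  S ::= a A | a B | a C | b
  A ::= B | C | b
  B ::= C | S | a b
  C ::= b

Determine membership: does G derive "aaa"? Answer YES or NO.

CNF form of G:
  S -> T0 A | T0 B | T0 C | b
  A -> T0 A | T0 B | T0 C | T0 T1 | b
  B -> T0 A | T0 B | T0 C | T0 T1 | b
  C -> b
  T0 -> a
  T1 -> b

Fill CYK table bottom-up:
  cell(0,0) a: {T0}  orig:{}
  cell(1,1) a: {T0}  orig:{}
  cell(2,2) a: {T0}  orig:{}
  cell(0,1) aa: ∅
  cell(1,2) aa: ∅
  cell(0,2) aaa: ∅

S ∉ T[0,2] ⇒ NO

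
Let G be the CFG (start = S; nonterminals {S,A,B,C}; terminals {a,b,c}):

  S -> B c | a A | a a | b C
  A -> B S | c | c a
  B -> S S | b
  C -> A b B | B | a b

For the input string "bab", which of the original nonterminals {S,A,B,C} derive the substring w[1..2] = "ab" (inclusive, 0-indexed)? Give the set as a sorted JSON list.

Convert to CNF:
  S -> B T0 | T1 A | T1 T1 | T2 C
  A -> B S | T0 T1 | c
  B -> S S | b
  C -> A X3 | S S | T1 T2 | b
  T0 -> c
  T1 -> a
  T2 -> b
  X3 -> T2 B

Fill CYK table bottom-up — only the sub-triangle for w[1..2]:
  cell(1,1) a: {T1}  orig:{}
  cell(2,2) b: {B,C,T2}  orig:{B,C}
  cell(1,2) ab: {C}

Original NTs in T[1,2] deriving "ab": ["C"]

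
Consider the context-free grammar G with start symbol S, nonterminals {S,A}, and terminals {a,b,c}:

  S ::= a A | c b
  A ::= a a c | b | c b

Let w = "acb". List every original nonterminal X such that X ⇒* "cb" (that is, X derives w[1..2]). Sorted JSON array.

CNF form of G:
  S -> T0 A | T1 T2
  A -> T0 X3 | T1 T2 | b
  T0 -> a
  T1 -> c
  T2 -> b
  X3 -> T0 T1

CYK fill — only the sub-triangle for w[1..2]:
  cell(1,1) c: {T1}  orig:{}
  cell(2,2) b: {A,T2}  orig:{A}
  cell(1,2) cb: {A,S}

Original NTs in T[1,2] deriving "cb": ["A", "S"]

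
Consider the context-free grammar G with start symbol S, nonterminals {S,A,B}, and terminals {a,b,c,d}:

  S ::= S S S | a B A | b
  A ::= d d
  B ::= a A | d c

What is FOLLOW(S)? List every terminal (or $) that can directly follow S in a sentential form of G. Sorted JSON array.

FIRST sets, iterate to fixpoint:
round 1:
  A via A→d d: +{d}
  B via B→a A: +{a}
  B via B→d c: +{d}
  S via S→a B A: +{a}
  S via S→b: +{b}
  FIRST[S]={a,b}  FIRST[A]={d}  FIRST[B]={a,d}
round 2: — fixpoint
  FIRST[S]={a,b}  FIRST[A]={d}  FIRST[B]={a,d}

Compute FOLLOW by fixpoint:
FOLLOW(S) := {$}
pass 1:
  S→S S S: FOLLOW(S) ⊇ FIRST(S) = {a,b}; new: +{a,b}
  S→a B A: FOLLOW(B) ⊇ FIRST(A) = {d}; new: +{d}
  S→a B A: FOLLOW(A) ⊇ FOLLOW(S) ⊇ {$,a,b}; new: +{$,a,b}
  S: {$,a,b}  A: {$,a,b}  B: {d}
pass 2:
  B→a A: FOLLOW(A) ⊇ FOLLOW(B) ⊇ {d}; new: +{d}
  S: {$,a,b}  A: {$,a,b,d}  B: {d}
pass 3: (stable)
  S: {$,a,b}  A: {$,a,b,d}  B: {d}

FOLLOW(S) = ["$", "a", "b"]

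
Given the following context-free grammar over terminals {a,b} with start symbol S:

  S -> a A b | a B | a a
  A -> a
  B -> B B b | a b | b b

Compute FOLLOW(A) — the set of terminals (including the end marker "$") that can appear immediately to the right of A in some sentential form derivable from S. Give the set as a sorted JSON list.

FIRST iteration:
iter 1:
  A via A→a: +{a}
  B via B→a b: +{a}
  B via B→b b: +{b}
  S via S→a A b: +{a}
  FIRST[S]={a}  FIRST[A]={a}  FIRST[B]={a,b}
iter 2: (stable)
  FIRST[S]={a}  FIRST[A]={a}  FIRST[B]={a,b}

FOLLOW iteration:
FOLLOW(S) := {$}
iter 1:
  B→B B b: FOLLOW(B) ⊇ FIRST(B) = {a,b}; new: +{a,b}
  S→a A b: FOLLOW(A) ⊇ FIRST(b) = {b}; new: +{b}
  S→a B: FOLLOW(B) ⊇ FOLLOW(S) ⊇ {$}; new: +{$}
  FOLLOW[S]={$}  FOLLOW[A]={b}  FOLLOW[B]={$,a,b}
iter 2: done
  FOLLOW[S]={$}  FOLLOW[A]={b}  FOLLOW[B]={$,a,b}

FOLLOW(A) = ["b"]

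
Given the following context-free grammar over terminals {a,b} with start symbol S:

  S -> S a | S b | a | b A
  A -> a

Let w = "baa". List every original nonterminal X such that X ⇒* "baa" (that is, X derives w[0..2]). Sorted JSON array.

Convert to CNF:
  S -> S T0 | S T1 | T1 A | a
  A -> a
  T0 -> a
  T1 -> b

CYK fill (cells [i..j] with 0 ≤ i ≤ j ≤ 2 only):
  T[0,0] 'b' = {T1}  orig:{}
  T[1,1] 'a' = {A,S,T0}  orig:{A,S}
  T[2,2] 'a' = {A,S,T0}  orig:{A,S}
  T[0,1] 'ba' = {S}
  T[1,2] 'aa' = {S}
  T[0,2] 'baa' = {S}

Original NTs in T[0,2] deriving "baa": ["S"]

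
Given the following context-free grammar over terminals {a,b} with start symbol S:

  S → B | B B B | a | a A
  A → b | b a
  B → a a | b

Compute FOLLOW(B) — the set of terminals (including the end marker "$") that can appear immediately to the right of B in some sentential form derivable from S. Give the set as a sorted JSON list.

FIRST iteration:
round 1:
  A via A→b: +{b}
  B via B→a a: +{a}
  B via B→b: +{b}
  S via S→B: +{a,b}
  S: {a,b}  A: {b}  B: {a,b}
round 2: (no change)
  S: {a,b}  A: {b}  B: {a,b}

FOLLOW iteration:
FOLLOW(S) := {$}
round 1:
  S→B: FOLLOW(B) ⊇ FOLLOW(S) ⊇ {$}; new: +{$}
  S→B B B: FOLLOW(B) ⊇ FIRST(B) = {a,b}; new: +{a,b}
  S→a A: FOLLOW(A) ⊇ FOLLOW(S) ⊇ {$}; new: +{$}
  S: {$}  A: {$}  B: {$,a,b}
round 2: — fixpoint
  S: {$}  A: {$}  B: {$,a,b}

FOLLOW(B) = ["$", "a", "b"]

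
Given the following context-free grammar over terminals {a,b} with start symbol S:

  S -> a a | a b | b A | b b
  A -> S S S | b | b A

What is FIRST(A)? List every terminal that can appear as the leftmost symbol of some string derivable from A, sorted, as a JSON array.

FIRST iteration:
round 1:
  A via A→b: +{b}
  S via S→a a: +{a}
  S via S→b A: +{b}
  FIRST[S]={a,b}  FIRST[A]={b}
round 2:
  A via A→S S S: +{a}
  FIRST[S]={a,b}  FIRST[A]={a,b}
round 3: (no change)
  FIRST[S]={a,b}  FIRST[A]={a,b}

FIRST(A) = ["a", "b"]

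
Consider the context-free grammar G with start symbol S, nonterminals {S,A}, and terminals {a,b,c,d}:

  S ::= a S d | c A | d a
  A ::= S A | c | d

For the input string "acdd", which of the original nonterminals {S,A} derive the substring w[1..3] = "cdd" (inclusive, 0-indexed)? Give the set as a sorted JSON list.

Convert to CNF:
  S -> T0 X3 | T1 T0 | T2 A
  A -> S A | c | d
  T0 -> a
  T1 -> d
  T2 -> c
  X3 -> S T1

CYK table (by increasing span), restricted to cells inside w[1..3]:
  cell(1,1) c: {A,T2}  orig:{A}
  cell(2,2) d: {A,T1}  orig:{A}
  cell(3,3) d: {A,T1}  orig:{A}
  cell(1,2) cd: {S}
  cell(2,3) dd: ∅
  cell(1,3) cdd: {A,X3}  orig:{A}

Original NTs in T[1,3] deriving "cdd": ["A"]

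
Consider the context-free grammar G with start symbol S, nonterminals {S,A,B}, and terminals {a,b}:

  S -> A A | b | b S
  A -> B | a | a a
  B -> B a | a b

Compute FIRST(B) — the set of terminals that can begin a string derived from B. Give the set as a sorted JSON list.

FIRST iteration:
round 1:
  A via A→a: +{a}
  B via B→a b: +{a}
  S via S→A A: +{a}
  S via S→b: +{b}
  FIRST(S)={a,b}  FIRST(A)={a}  FIRST(B)={a}
round 2: done
  FIRST(S)={a,b}  FIRST(A)={a}  FIRST(B)={a}

FIRST(B) = ["a"]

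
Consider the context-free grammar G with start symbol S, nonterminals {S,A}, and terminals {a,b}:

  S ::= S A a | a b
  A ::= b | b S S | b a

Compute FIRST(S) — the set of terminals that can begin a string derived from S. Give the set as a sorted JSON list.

Compute FIRST by fixpoint:
pass 1:
  A via A→b: +{b}
  S via S→a b: +{a}
  S: {a}  A: {b}
pass 2: — fixpoint
  S: {a}  A: {b}

FIRST(S) = ["a"]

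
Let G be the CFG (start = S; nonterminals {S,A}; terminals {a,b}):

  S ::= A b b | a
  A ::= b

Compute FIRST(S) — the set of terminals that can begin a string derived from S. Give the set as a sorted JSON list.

FIRST iteration:
pass 1:
  A via A→b: +{b}
  S via S→A b b: +{b}
  S via S→a: +{a}
  FIRST[S]={a,b}  FIRST[A]={b}
pass 2: — fixpoint
  FIRST[S]={a,b}  FIRST[A]={b}

FIRST(S) = ["a", "b"]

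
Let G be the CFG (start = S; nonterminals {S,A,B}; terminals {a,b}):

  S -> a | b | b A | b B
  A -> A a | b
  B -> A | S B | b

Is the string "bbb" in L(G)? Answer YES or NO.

CNF form of G:
  S -> T1 A | T1 B | a | b
  A -> A T0 | b
  B -> A T0 | S B | b
  T0 -> a
  T1 -> b

CYK fill:
  cell(0,0) b: {A,B,S,T1}  orig:{A,B,S}
  cell(1,1) b: {A,B,S,T1}  orig:{A,B,S}
  cell(2,2) b: {A,B,S,T1}  orig:{A,B,S}
  cell(0,1) bb: {B,S}
  cell(1,2) bb: {B,S}
  cell(0,2) bbb: {B,S}

S ∈ T[0,2] ⇒ YES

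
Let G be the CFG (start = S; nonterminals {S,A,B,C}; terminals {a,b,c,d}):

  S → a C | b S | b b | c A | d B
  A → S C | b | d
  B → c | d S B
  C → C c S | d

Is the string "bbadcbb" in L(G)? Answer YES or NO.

Convert to CNF:
  S -> T0 B | T1 A | T2 C | T3 S | T3 T3
  A -> S C | b | d
  B -> T0 X4 | c
  C -> C X5 | d
  T0 -> d
  T1 -> c
  T2 -> a
  T3 -> b
  X4 -> S B
  X5 -> T1 S

CYK fill:
  T[0,0] 'b' = {A,T3}  orig:{A}
  T[1,1] 'b' = {A,T3}  orig:{A}
  T[2,2] 'a' = {T2}  orig:{}
  T[3,3] 'd' = {A,C,T0}  orig:{A,C}
  T[4,4] 'c' = {B,T1}  orig:{B}
  T[5,5] 'b' = {A,T3}  orig:{A}
  T[6,6] 'b' = {A,T3}  orig:{A}
  T[0,1] 'bb' = {S}
  T[1,2] 'ba' = ∅
  T[2,3] 'ad' = {S}
  T[3,4] 'dc' = {S}
  T[4,5] 'cb' = {S}
  T[5,6] 'bb' = {S}
  T[0,2] 'bba' = ∅
  T[1,3] 'bad' = {S}
  T[2,4] 'adc' = {X4}  orig:{}
  T[3,5] 'dcb' = ∅
  T[4,6] 'cbb' = {X5}  orig:{}
  T[0,3] 'bbad' = {S}
  T[1,4] 'badc' = {X4}  orig:{}
  T[2,5] 'adcb' = ∅
  T[3,6] 'dcbb' = {C}
  T[0,4] 'bbadc' = {X4}  orig:{}
  T[1,5] 'badcb' = ∅
  T[2,6] 'adcbb' = {S}
  T[0,5] 'bbadcb' = ∅
  T[1,6] 'badcbb' = {S}
  T[0,6] 'bbadcbb' = {S}

S ∈ T[0,6] ⇒ YES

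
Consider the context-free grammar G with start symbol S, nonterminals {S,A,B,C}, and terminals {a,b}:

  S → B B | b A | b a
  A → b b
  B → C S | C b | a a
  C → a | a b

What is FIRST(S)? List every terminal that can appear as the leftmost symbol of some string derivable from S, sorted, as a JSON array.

FIRST sets, iterate to fixpoint:
round 1:
  A via A→b b: +{b}
  B via B→a a: +{a}
  C via C→a: +{a}
  S via S→B B: +{a}
  S via S→b A: +{b}
  S: {a,b}  A: {b}  B: {a}  C: {a}
round 2: — fixpoint
  S: {a,b}  A: {b}  B: {a}  C: {a}

FIRST(S) = ["a", "b"]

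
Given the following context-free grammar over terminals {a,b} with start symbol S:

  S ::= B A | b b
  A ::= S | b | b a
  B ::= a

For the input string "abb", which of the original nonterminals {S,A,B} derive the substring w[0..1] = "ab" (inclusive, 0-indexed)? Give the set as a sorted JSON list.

Convert to CNF:
  S -> B A | T0 T0
  A -> B A | T0 T0 | T0 T1 | b
  B -> a
  T0 -> b
  T1 -> a

CYK table (by increasing span) — only the sub-triangle for w[0..1]:
  T[0,0] 'a' = {B,T1}  orig:{B}
  T[1,1] 'b' = {A,T0}  orig:{A}
  T[0,1] 'ab' = {A,S}

Original NTs in T[0,1] deriving "ab": ["A", "S"]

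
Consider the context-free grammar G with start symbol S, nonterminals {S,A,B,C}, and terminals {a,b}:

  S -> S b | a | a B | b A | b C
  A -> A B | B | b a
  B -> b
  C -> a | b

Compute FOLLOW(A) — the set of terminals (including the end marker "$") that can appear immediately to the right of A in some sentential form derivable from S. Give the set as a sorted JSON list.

FIRST iteration:
round 1:
  A via A→b a: +{b}
  B via B→b: +{b}
  C via C→a: +{a}
  C via C→b: +{b}
  S via S→a: +{a}
  S via S→b A: +{b}
  FIRST(S)={a,b}  FIRST(A)={b}  FIRST(B)={b}  FIRST(C)={a,b}
round 2: — fixpoint
  FIRST(S)={a,b}  FIRST(A)={b}  FIRST(B)={b}  FIRST(C)={a,b}

FOLLOW sets:
seed FOLLOW(S) with $
round 1:
  A→A B: FOLLOW(A) ⊇ FIRST(B) = {b}; new: +{b}
  A→A B: FOLLOW(B) ⊇ FOLLOW(A) ⊇ {b}; new: +{b}
  S→S b: FOLLOW(S) ⊇ FIRST(b) = {b}; new: +{b}
  S→a B: FOLLOW(B) ⊇ FOLLOW(S) ⊇ {$,b}; new: +{$}
  S→b A: FOLLOW(A) ⊇ FOLLOW(S) ⊇ {$,b}; new: +{$}
  S→b C: FOLLOW(C) ⊇ FOLLOW(S) ⊇ {$,b}; new: +{$,b}
  FOLLOW(S)={$,b}  FOLLOW(A)={$,b}  FOLLOW(B)={$,b}  FOLLOW(C)={$,b}
round 2: (stable)
  FOLLOW(S)={$,b}  FOLLOW(A)={$,b}  FOLLOW(B)={$,b}  FOLLOW(C)={$,b}

FOLLOW(A) = ["$", "b"]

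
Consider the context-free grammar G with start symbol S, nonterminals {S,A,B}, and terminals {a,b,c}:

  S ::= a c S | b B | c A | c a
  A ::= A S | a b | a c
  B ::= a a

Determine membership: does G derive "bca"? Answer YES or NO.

Convert to CNF:
  S -> T0 X3 | T1 B | T2 A | T2 T0
  A -> A S | T0 T1 | T0 T2
  B -> T0 T0
  T0 -> a
  T1 -> b
  T2 -> c
  X3 -> T2 S

Fill CYK table bottom-up:
  cell(0,0) b: {T1}  orig:{}
  cell(1,1) c: {T2}  orig:{}
  cell(2,2) a: {T0}  orig:{}
  cell(0,1) bc: ∅
  cell(1,2) ca: {S}
  cell(0,2) bca: ∅

S ∉ T[0,2] ⇒ NO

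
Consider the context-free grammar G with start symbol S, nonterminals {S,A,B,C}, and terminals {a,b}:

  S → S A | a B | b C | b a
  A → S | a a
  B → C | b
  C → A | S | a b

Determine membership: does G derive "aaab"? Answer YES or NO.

CNF form of G:
  S -> S A | T0 B | T1 C | T1 T0
  A -> S A | T0 B | T0 T0 | T1 C | T1 T0
  B -> S A | T0 B | T0 T0 | T0 T1 | T1 C | T1 T0 | b
  C -> S A | T0 B | T0 T0 | T0 T1 | T1 C | T1 T0
  T0 -> a
  T1 -> b

CYK fill:
  T[0,0] 'a' = {T0}  orig:{}
  T[1,1] 'a' = {T0}  orig:{}
  T[2,2] 'a' = {T0}  orig:{}
  T[3,3] 'b' = {B,T1}  orig:{B}
  T[0,1] 'aa' = {A,B,C}
  T[1,2] 'aa' = {A,B,C}
  T[2,3] 'ab' = {A,B,C,S}
  T[0,2] 'aaa' = {A,B,C,S}
  T[1,3] 'aab' = {A,B,C,S}
  T[0,3] 'aaab' = {A,B,C,S}

S ∈ T[0,3] ⇒ YES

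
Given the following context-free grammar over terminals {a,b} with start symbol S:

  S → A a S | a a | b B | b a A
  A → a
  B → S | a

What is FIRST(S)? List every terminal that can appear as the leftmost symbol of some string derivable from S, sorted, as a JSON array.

FIRST iteration:
round 1:
  A via A→a: +{a}
  B via B→a: +{a}
  S via S→A a S: +{a}
  S via S→b B: +{b}
  S: {a,b}  A: {a}  B: {a}
round 2:
  B via B→S: +{b}
  S: {a,b}  A: {a}  B: {a,b}
round 3: — fixpoint
  S: {a,b}  A: {a}  B: {a,b}

FIRST(S) = ["a", "b"]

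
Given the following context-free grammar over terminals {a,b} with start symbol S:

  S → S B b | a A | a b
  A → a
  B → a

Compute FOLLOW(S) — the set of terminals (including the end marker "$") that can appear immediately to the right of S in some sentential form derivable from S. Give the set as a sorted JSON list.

Compute FIRST by fixpoint:
[1]
  A via A→a: +{a}
  B via B→a: +{a}
  S via S→a A: +{a}
  S: {a}  A: {a}  B: {a}
[2] (no change)
  S: {a}  A: {a}  B: {a}

FOLLOW iteration:
seed FOLLOW(S) with $
pass 1:
  S→S B b: FOLLOW(S) ⊇ FIRST(B) = {a}; new: +{a}
  S→S B b: FOLLOW(B) ⊇ FIRST(b) = {b}; new: +{b}
  S→a A: FOLLOW(A) ⊇ FOLLOW(S) ⊇ {$,a}; new: +{$,a}
  FOLLOW[S]={$,a}  FOLLOW[A]={$,a}  FOLLOW[B]={b}
pass 2: done
  FOLLOW[S]={$,a}  FOLLOW[A]={$,a}  FOLLOW[B]={b}

FOLLOW(S) = ["$", "a"]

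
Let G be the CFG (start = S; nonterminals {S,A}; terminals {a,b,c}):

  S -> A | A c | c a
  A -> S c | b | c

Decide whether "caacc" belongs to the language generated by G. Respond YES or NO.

Convert to CNF:
  S -> A T0 | S T0 | T0 T1 | b | c
  A -> S T0 | b | c
  T0 -> c
  T1 -> a

Fill CYK table bottom-up:
  cell(0,0) c: {A,S,T0}  orig:{A,S}
  cell(1,1) a: {T1}  orig:{}
  cell(2,2) a: {T1}  orig:{}
  cell(3,3) c: {A,S,T0}  orig:{A,S}
  cell(4,4) c: {A,S,T0}  orig:{A,S}
  cell(0,1) ca: {S}
  cell(1,2) aa: ∅
  cell(2,3) ac: ∅
  cell(3,4) cc: {A,S}
  cell(0,2) caa: ∅
  cell(1,3) aac: ∅
  cell(2,4) acc: ∅
  cell(0,3) caac: ∅
  cell(1,4) aacc: ∅
  cell(0,4) caacc: ∅

S ∉ T[0,4] ⇒ NO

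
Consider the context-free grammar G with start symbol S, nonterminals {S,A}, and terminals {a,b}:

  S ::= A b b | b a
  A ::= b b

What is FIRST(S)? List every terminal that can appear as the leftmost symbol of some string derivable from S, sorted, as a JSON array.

FIRST iteration:
pass 1:
  A via A→b b: +{b}
  S via S→A b b: +{b}
  FIRST(S)={b}  FIRST(A)={b}
pass 2: done
  FIRST(S)={b}  FIRST(A)={b}

FIRST(S) = ["b"]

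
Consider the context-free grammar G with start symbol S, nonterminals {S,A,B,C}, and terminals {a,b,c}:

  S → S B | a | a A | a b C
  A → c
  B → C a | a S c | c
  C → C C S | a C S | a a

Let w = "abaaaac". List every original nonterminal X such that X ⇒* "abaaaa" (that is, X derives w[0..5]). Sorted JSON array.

Convert to CNF:
  S -> S B | T0 A | T0 X6 | a
  A -> c
  B -> C T0 | T0 X3 | c
  C -> C X4 | T0 T0 | T0 X5
  T0 -> a
  T1 -> c
  T2 -> b
  X3 -> S T1
  X4 -> C S
  X5 -> C S
  X6 -> T2 C

Fill CYK table bottom-up — only the sub-triangle for w[0..5]:
  cell(0,0) a: {S,T0}  orig:{S}
  cell(1,1) b: {T2}  orig:{}
  cell(2,2) a: {S,T0}  orig:{S}
  cell(3,3) a: {S,T0}  orig:{S}
  cell(4,4) a: {S,T0}  orig:{S}
  cell(5,5) a: {S,T0}  orig:{S}
  cell(0,1) ab: ∅
  cell(1,2) ba: ∅
  cell(2,3) aa: {C}
  cell(3,4) aa: {C}
  cell(4,5) aa: {C}
  cell(0,2) aba: ∅
  cell(1,3) baa: {X6}  orig:{}
  cell(2,4) aaa: {B,X4,X5}  orig:{B}
  cell(3,5) aaa: {B,X4,X5}  orig:{B}
  cell(0,3) abaa: {S}
  cell(1,4) baaa: ∅
  cell(2,5) aaaa: {C,S}
  cell(0,4) abaaa: ∅
  cell(1,5) baaaa: {X6}  orig:{}
  cell(0,5) abaaaa: {S}

Original NTs in T[0,5] deriving "abaaaa": ["S"]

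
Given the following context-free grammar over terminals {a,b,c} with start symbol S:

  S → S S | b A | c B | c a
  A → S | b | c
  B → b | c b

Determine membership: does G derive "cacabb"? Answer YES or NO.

Convert to CNF:
  S -> S S | T0 A | T1 B | T1 T2
  A -> S S | T0 A | T1 B | T1 T2 | b | c
  B -> T1 T0 | b
  T0 -> b
  T1 -> c
  T2 -> a

Fill CYK table bottom-up:
  [0..0]={A,T1}  "c"  orig:{A}
  [1..1]={T2}  "a"  orig:{}
  [2..2]={A,T1}  "c"  orig:{A}
  [3..3]={T2}  "a"  orig:{}
  [4..4]={A,B,T0}  "b"  orig:{A,B}
  [5..5]={A,B,T0}  "b"  orig:{A,B}
  [0..1]={A,S}  "ca"
  [1..2]=∅  "ac"
  [2..3]={A,S}  "ca"
  [3..4]=∅  "ab"
  [4..5]={A,S}  "bb"
  [0..2]=∅  "cac"
  [1..3]=∅  "aca"
  [2..4]=∅  "cab"
  [3..5]=∅  "abb"
  [0..3]={A,S}  "caca"
  [1..4]=∅  "acab"
  [2..5]={A,S}  "cabb"
  [0..4]=∅  "cacab"
  [1..5]=∅  "acabb"
  [0..5]={A,S}  "cacabb"

S ∈ T[0,5] ⇒ YES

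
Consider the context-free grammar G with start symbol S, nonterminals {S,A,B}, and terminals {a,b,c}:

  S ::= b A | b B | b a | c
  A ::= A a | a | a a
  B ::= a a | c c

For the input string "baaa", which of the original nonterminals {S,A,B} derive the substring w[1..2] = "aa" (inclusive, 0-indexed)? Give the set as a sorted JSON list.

Convert to CNF:
  S -> T2 A | T2 B | T2 T0 | c
  A -> A T0 | T0 T0 | a
  B -> T0 T0 | T1 T1
  T0 -> a
  T1 -> c
  T2 -> b

Fill CYK table bottom-up, restricted to cells inside w[1..2]:
  cell(1,1) a: {A,T0}  orig:{A}
  cell(2,2) a: {A,T0}  orig:{A}
  cell(1,2) aa: {A,B}

Original NTs in T[1,2] deriving "aa": ["A", "B"]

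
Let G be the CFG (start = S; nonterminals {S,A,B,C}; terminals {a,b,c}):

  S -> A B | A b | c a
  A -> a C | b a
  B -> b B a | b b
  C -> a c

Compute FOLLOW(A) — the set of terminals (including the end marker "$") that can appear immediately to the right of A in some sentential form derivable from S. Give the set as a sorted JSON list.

FIRST iteration:
round 1:
  A via A→a C: +{a}
  A via A→b a: +{b}
  B via B→b B a: +{b}
  C via C→a c: +{a}
  S via S→A B: +{a,b}
  S via S→c a: +{c}
  FIRST(S)={a,b,c}  FIRST(A)={a,b}  FIRST(B)={b}  FIRST(C)={a}
round 2: (stable)
  FIRST(S)={a,b,c}  FIRST(A)={a,b}  FIRST(B)={b}  FIRST(C)={a}

Compute FOLLOW by fixpoint:
FOLLOW(S) := {$}
pass 1:
  B→b B a: FOLLOW(B) ⊇ FIRST(a) = {a}; new: +{a}
  S→A B: FOLLOW(A) ⊇ FIRST(B) = {b}; new: +{b}
  S→A B: FOLLOW(B) ⊇ FOLLOW(S) ⊇ {$}; new: +{$}
  FOLLOW(S)={$}  FOLLOW(A)={b}  FOLLOW(B)={$,a}  FOLLOW(C)={}
pass 2:
  A→a C: FOLLOW(C) ⊇ FOLLOW(A) ⊇ {b}; new: +{b}
  FOLLOW(S)={$}  FOLLOW(A)={b}  FOLLOW(B)={$,a}  FOLLOW(C)={b}
pass 3: done
  FOLLOW(S)={$}  FOLLOW(A)={b}  FOLLOW(B)={$,a}  FOLLOW(C)={b}

FOLLOW(A) = ["b"]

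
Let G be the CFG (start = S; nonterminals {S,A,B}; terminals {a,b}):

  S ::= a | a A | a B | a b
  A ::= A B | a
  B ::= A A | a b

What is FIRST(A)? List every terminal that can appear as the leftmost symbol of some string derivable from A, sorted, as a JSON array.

Compute FIRST by fixpoint:
iter 1:
  A via A→a: +{a}
  B via B→A A: +{a}
  S via S→a: +{a}
  FIRST[S]={a}  FIRST[A]={a}  FIRST[B]={a}
iter 2: (no change)
  FIRST[S]={a}  FIRST[A]={a}  FIRST[B]={a}

FIRST(A) = ["a"]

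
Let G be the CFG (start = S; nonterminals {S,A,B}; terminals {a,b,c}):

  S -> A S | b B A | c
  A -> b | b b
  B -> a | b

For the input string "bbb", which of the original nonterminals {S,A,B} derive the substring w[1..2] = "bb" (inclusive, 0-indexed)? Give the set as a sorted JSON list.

CNF form of G:
  S -> A S | T0 X1 | c
  A -> T0 T0 | b
  B -> a | b
  T0 -> b
  X1 -> B A

Fill CYK table bottom-up — only the sub-triangle for w[1..2]:
  [1..1]={A,B,T0}  "b"  orig:{A,B}
  [2..2]={A,B,T0}  "b"  orig:{A,B}
  [1..2]={A,X1}  "bb"  orig:{A}

Original NTs in T[1,2] deriving "bb": ["A"]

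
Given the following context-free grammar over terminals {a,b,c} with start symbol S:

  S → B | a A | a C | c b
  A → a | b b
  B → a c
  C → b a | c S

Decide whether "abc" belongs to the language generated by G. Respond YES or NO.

CNF form of G:
  S -> T1 A | T1 C | T1 T2 | T2 T0
  A -> T0 T0 | a
  B -> T1 T2
  C -> T0 T1 | T2 S
  T0 -> b
  T1 -> a
  T2 -> c

CYK table (by increasing span):
  [0..0]={A,T1}  "a"  orig:{A}
  [1..1]={T0}  "b"  orig:{}
  [2..2]={T2}  "c"  orig:{}
  [0..1]=∅  "ab"
  [1..2]=∅  "bc"
  [0..2]=∅  "abc"

S ∉ T[0,2] ⇒ NO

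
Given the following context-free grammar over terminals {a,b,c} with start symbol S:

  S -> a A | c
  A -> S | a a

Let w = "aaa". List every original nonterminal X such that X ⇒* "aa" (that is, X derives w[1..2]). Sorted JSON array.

Convert to CNF:
  S -> T0 A | c
  A -> T0 A | T0 T0 | c
  T0 -> a

CYK fill — only the sub-triangle for w[1..2]:
  cell(1,1) a: {T0}  orig:{}
  cell(2,2) a: {T0}  orig:{}
  cell(1,2) aa: {A}

Original NTs in T[1,2] deriving "aa": ["A"]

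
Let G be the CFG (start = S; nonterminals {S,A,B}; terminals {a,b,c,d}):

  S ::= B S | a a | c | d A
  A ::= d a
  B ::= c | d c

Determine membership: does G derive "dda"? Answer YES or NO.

Convert to CNF:
  S -> B S | T0 A | T1 T1 | c
  A -> T0 T1
  B -> T0 T2 | c
  T0 -> d
  T1 -> a
  T2 -> c

Fill CYK table bottom-up:
  cell(0,0) d: {T0}  orig:{}
  cell(1,1) d: {T0}  orig:{}
  cell(2,2) a: {T1}  orig:{}
  cell(0,1) dd: ∅
  cell(1,2) da: {A}
  cell(0,2) dda: {S}

S ∈ T[0,2] ⇒ YES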